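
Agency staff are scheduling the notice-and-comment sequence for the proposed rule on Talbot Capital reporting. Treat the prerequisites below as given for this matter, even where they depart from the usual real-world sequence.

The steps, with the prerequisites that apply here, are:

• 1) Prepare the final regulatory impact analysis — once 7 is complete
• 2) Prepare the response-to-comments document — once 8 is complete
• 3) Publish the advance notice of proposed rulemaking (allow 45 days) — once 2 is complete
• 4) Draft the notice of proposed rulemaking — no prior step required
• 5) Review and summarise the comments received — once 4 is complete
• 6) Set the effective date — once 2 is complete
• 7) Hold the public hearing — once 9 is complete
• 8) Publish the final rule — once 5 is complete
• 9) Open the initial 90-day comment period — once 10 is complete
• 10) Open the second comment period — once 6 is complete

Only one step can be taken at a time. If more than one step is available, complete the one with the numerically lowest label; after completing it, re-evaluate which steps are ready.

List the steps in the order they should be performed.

4, 5, 8, 2, 3, 6, 10, 9, 7, 1

4 has no prerequisites → 4 first.
5 is the only step now ready → 5.
8 needed 5, now all done → 8.
2 needed 8, now all done → 2.
3 and 6 are both available; 3 has the earlier label → 3.
Next only 6 has its prerequisites met → 6.
10 needed 6, now all done → 10.
Next only 9 has its prerequisites met → 9.
7 is the only step now ready → 7.
That leaves 1 as the only ready step → 1.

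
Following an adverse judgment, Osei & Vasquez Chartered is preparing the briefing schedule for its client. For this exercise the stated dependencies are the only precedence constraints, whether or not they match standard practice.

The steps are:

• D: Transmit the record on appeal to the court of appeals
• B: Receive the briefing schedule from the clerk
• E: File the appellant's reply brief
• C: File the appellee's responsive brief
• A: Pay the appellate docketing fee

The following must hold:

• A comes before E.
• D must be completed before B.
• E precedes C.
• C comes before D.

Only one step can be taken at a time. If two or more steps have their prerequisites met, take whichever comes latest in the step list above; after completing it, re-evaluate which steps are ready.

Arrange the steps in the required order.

Only A has no prerequisites, so it is first.
That leaves E as the only ready step → E.
That leaves C as the only ready step → C.
D is the only step now ready → D.
B needed D, now all done → B.

A E C D B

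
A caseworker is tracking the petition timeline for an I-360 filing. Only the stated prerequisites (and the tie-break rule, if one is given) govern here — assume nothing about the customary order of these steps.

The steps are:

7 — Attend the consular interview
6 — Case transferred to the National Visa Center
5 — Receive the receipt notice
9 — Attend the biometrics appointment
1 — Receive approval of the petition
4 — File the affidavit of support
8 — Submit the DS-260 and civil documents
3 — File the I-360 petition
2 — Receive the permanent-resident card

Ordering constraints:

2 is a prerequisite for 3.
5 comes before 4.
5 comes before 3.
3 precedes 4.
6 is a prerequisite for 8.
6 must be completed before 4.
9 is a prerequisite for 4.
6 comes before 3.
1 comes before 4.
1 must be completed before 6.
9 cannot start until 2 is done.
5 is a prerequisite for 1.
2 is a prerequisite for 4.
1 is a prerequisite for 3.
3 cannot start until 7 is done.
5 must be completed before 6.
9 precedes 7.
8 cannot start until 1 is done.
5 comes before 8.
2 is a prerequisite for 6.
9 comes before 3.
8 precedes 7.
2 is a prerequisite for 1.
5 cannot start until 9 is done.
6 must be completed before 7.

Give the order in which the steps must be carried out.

2, 9, 5, 1, 6, 8, 7, 3, 4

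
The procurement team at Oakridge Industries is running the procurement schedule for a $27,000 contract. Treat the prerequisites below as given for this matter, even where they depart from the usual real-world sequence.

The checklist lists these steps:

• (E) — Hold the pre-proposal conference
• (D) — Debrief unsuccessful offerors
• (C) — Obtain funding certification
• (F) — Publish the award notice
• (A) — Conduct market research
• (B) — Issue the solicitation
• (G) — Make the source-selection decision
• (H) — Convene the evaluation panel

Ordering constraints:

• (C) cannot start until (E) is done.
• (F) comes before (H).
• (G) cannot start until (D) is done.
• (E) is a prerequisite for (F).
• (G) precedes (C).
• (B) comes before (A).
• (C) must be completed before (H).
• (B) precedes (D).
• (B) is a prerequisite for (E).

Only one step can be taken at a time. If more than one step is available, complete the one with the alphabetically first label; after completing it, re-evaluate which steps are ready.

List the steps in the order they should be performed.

(B) → (A) → (D) → (E) → (F) → (G) → (C) → (H)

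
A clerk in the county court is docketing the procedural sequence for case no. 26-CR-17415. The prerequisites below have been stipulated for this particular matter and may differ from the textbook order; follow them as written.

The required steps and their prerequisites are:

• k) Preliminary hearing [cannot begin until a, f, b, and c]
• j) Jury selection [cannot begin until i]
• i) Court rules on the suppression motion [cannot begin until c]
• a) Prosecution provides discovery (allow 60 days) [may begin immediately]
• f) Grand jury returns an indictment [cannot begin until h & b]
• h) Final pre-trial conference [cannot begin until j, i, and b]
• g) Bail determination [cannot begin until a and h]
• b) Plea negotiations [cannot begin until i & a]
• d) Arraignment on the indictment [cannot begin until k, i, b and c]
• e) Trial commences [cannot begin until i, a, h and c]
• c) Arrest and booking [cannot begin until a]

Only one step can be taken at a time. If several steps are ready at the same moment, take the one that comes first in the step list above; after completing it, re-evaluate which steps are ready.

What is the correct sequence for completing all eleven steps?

Only a has no prerequisites, so it is first.
c is the only step now ready → c.
i needed c, now all done → i.
Ready: j and b. j is listed earlier → j.
b needed i and a, now all done → b.
h needed j, i and b, now all done → h.
Now f, g and e have their prerequisites met. f is listed earlier, so f next.
k now also ready, so the ready set is {k, g, e}; k is listed earlier → k.
Ready: g, d and e. g is listed earlier → g.
d and e are both available; d is listed earlier → d.
e needed i, a, h and c, now all done → e.

a, c, i, j, b, h, f, k, g, d, e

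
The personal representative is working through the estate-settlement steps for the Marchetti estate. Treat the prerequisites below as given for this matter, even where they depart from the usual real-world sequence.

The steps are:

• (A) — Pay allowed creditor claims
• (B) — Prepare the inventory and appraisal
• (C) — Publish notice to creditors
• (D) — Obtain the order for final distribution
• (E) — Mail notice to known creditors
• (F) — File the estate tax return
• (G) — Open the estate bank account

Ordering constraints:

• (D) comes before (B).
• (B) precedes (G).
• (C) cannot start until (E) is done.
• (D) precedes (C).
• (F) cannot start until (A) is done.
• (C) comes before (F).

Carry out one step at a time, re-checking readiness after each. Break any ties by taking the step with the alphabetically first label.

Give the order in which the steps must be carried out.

(A) (D) (B) (E) (C) (F) (G)

(A), (D) and (E) have no prerequisites; (A) has the earlier label, so (A) is first.
Now (D) and (E) have their prerequisites met. (D) has the earlier label, so (D) next.
(B) and (E) are both available; (B) has the earlier label → (B).
Ready: (E) and (G). (E) has the earlier label → (E).
(C) and (G) are both available; (C) has the earlier label → (C).
(F) now also ready, so the ready set is {(F), (G)}; (F) has the earlier label → (F).
That leaves (G) as the only ready step → (G).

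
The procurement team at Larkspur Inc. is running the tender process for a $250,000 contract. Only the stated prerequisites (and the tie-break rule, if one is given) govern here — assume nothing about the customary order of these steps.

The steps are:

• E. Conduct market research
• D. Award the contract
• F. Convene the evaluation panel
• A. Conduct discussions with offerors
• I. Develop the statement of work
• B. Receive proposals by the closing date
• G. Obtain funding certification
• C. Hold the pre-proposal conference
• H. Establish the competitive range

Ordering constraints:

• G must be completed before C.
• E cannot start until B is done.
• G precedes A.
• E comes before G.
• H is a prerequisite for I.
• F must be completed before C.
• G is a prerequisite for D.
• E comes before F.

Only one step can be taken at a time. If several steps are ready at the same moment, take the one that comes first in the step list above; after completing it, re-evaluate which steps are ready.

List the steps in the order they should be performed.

B → E → F → G → D → A → C → H → I

B and H have no prerequisites; B is listed earlier, so B is first.
E now also ready, so the ready set is {E, H}; E is listed earlier → E.
F and G now also ready, so the ready set is {F, G, H}; F is listed earlier → F.
G and H are both available; G is listed earlier → G.
Now D, A, C and H have their prerequisites met. D is listed earlier, so D next.
Now A, C and H have their prerequisites met. A is listed earlier, so A next.
C and H are both available; C is listed earlier → C.
H is the only step now ready → H.
I needed H, now all done → I.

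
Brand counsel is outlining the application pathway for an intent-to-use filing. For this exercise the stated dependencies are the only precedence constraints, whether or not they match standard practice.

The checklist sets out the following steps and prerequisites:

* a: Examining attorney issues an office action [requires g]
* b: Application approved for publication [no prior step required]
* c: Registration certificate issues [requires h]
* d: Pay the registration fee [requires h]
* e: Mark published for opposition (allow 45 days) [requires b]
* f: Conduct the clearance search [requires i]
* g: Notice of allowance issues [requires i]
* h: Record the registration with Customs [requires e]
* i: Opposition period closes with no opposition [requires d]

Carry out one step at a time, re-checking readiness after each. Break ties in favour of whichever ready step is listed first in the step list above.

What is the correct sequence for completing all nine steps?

b e h c d i f g a

Only b has no prerequisites, so it is first.
e is the only step now ready → e.
h needed e, now all done → h.
Now c and d have their prerequisites met. c is listed earlier, so c next.
d needed h, now all done → d.
That leaves i as the only ready step → i.
f and g are both available; f is listed earlier → f.
g is the only step now ready → g.
That leaves a as the only ready step → a.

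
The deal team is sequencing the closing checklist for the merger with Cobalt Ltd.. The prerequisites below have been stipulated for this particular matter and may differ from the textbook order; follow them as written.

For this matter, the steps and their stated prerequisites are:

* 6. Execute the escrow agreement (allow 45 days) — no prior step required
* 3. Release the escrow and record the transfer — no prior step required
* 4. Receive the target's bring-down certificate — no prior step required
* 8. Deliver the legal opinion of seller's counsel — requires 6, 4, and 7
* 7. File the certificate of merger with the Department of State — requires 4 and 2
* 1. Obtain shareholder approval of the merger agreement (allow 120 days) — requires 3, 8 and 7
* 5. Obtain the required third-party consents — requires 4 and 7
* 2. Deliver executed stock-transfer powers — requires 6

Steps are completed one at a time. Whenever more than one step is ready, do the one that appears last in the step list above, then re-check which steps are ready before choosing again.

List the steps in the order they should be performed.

4, 3, 6, 2, 7, 5, 8, 1

Nothing is required for 4, 3 and 6. 4 is listed later → 4 first.
3 and 6 are both available; 3 is listed later → 3.
Next only 6 has its prerequisites met → 6.
That leaves 2 as the only ready step → 2.
7 needed 2 and 4, now all done → 7.
Now 5 and 8 have their prerequisites met. 5 is listed later, so 5 next.
8 needed 7, 4 and 6, now all done → 8.
1 is the only step now ready → 1.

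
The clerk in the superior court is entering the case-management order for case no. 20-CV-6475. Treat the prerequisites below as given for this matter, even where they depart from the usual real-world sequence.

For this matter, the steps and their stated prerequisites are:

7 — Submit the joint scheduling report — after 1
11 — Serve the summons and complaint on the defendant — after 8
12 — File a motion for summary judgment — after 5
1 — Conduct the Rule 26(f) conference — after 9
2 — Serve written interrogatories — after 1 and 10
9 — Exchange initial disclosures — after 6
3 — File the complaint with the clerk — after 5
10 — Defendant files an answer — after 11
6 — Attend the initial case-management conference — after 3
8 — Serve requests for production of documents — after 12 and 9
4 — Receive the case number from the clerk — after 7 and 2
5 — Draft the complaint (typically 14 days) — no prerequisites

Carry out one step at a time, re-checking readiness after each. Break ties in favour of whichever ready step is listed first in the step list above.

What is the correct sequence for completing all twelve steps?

5 12 3 6 9 1 7 8 11 10 2 4

5 is the only step with nothing outstanding, so it goes first.
Now 12 and 3 have their prerequisites met. 12 is listed earlier, so 12 next.
3 is the only step now ready → 3.
6 is the only step now ready → 6.
Next only 9 has its prerequisites met → 9.
Ready: 1 and 8. 1 is listed earlier → 1.
7 and 8 are both available; 7 is listed earlier → 7.
8 needed 12 and 9, now all done → 8.
11 is the only step now ready → 11.
10 needed 11, now all done → 10.
That leaves 2 as the only ready step → 2.
4 needed 7 and 2, now all done → 4.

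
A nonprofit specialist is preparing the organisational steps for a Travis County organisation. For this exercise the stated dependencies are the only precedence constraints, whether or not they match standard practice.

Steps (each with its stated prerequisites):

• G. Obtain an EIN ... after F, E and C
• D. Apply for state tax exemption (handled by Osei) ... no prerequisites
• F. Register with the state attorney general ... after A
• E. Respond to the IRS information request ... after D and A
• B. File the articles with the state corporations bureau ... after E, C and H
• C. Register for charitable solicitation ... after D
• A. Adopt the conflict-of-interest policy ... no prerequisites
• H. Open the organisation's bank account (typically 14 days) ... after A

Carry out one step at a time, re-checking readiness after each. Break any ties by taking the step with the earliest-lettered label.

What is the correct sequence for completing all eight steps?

A, D, C, E, F, G, H, B

A and D have no prerequisites; A has the earlier label, so A is first.
F and H now also ready, so the ready set is {D, F, H}; D has the earlier label → D.
Ready: C, E, F and H. C has the earlier label → C.
Now E, F and H have their prerequisites met. E has the earlier label, so E next.
F and H are both available; F has the earlier label → F.
Ready: G and H. G has the earlier label → G.
H needed A, now all done → H.
That leaves B as the only ready step → B.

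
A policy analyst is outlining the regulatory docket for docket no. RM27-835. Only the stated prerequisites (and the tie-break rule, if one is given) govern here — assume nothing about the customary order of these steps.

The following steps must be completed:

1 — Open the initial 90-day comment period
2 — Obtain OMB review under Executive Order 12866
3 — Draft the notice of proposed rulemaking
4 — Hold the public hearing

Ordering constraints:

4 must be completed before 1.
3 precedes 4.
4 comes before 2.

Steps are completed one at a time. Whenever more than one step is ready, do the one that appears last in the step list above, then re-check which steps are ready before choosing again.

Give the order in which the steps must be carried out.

3, 4, 2, 1

Only 3 has no prerequisites, so it is first.
That leaves 4 as the only ready step → 4.
Now 2 and 1 have their prerequisites met. 2 is listed later, so 2 next.
1 needed 4, now all done → 1.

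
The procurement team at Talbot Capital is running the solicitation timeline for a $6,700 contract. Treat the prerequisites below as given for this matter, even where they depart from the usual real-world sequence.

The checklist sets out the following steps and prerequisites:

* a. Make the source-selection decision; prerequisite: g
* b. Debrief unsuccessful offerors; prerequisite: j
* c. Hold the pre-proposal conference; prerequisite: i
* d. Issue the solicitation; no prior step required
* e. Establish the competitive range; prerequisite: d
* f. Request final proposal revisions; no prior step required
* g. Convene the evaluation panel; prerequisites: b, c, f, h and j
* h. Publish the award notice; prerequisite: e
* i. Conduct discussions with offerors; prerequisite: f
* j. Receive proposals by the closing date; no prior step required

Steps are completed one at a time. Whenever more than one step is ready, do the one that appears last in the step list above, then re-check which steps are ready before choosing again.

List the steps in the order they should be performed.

Nothing is required for j, f and d. j is listed later → j first.
b now also ready, so the ready set is {f, d, b}; f is listed later → f.
Now i, d and b have their prerequisites met. i is listed later, so i next.
c now also ready, so the ready set is {d, c, b}; d is listed later → d.
Ready: e, c and b. e is listed later → e.
h now also ready, so the ready set is {h, c, b}; h is listed later → h.
c and b are both available; c is listed later → c.
b needed j, now all done → b.
Next only g has its prerequisites met → g.
That leaves a as the only ready step → a.

j → f → i → d → e → h → c → b → g → a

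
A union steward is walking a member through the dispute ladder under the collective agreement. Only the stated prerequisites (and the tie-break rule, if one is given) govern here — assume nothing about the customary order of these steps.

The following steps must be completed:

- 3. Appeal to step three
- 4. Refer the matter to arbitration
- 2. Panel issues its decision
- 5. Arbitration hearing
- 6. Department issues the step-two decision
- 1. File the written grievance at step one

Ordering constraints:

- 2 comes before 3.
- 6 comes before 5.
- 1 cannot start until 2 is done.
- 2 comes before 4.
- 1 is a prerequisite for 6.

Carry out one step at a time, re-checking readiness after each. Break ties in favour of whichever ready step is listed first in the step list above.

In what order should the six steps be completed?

2, 3, 4, 1, 6, 5

Only 2 has no prerequisites, so it is first.
Now 3, 4 and 1 have their prerequisites met. 3 is listed earlier, so 3 next.
Now 4 and 1 have their prerequisites met. 4 is listed earlier, so 4 next.
Next only 1 has its prerequisites met → 1.
6 needed 1, now all done → 6.
5 is the only step now ready → 5.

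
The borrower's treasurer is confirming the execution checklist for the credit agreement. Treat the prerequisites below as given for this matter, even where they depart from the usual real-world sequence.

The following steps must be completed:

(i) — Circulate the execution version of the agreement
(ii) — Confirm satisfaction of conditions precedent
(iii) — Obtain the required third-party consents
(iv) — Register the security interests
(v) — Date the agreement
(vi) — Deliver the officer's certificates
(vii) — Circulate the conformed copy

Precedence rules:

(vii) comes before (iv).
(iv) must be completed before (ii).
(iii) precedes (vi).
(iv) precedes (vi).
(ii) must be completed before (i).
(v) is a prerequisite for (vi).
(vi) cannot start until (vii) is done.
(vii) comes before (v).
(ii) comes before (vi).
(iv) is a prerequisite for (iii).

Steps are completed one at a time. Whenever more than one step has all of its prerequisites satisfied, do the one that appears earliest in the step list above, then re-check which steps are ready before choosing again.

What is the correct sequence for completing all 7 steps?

(vii), (iv), (ii), (i), (iii), (v), (vi)

(vii) has no prerequisites → (vii) first.
(iv) and (v) are both available; (iv) is listed earlier → (iv).
Now (ii), (iii) and (v) have their prerequisites met. (ii) is listed earlier, so (ii) next.
(i), (iii) and (v) are all available; (i) is listed earlier → (i).
(iii) and (v) are both available; (iii) is listed earlier → (iii).
That leaves (v) as the only ready step → (v).
Next only (vi) has its prerequisites met → (vi).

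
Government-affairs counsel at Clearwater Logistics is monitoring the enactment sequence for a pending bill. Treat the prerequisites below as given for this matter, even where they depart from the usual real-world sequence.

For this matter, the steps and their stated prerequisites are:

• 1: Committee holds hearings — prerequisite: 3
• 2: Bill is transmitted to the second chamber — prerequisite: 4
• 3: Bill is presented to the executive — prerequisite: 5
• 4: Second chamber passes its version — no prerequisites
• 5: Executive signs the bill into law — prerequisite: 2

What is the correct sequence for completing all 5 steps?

4 → 2 → 5 → 3 → 1

Only 4 has no prerequisites, so it is first.
2 needed 4, now all done → 2.
That leaves 5 as the only ready step → 5.
Next only 3 has its prerequisites met → 3.
1 is the only step now ready → 1.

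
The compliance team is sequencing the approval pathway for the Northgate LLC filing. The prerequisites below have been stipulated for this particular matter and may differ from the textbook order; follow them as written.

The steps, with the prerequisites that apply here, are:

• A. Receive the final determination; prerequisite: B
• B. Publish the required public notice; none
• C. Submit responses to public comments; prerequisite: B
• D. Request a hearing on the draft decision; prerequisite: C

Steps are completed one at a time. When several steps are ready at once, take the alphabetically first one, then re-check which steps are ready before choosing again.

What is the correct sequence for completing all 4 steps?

B has no prerequisites → B first.
Ready: A and C. A has the earlier label → A.
That leaves C as the only ready step → C.
Next only D has its prerequisites met → D.

B, A, C, D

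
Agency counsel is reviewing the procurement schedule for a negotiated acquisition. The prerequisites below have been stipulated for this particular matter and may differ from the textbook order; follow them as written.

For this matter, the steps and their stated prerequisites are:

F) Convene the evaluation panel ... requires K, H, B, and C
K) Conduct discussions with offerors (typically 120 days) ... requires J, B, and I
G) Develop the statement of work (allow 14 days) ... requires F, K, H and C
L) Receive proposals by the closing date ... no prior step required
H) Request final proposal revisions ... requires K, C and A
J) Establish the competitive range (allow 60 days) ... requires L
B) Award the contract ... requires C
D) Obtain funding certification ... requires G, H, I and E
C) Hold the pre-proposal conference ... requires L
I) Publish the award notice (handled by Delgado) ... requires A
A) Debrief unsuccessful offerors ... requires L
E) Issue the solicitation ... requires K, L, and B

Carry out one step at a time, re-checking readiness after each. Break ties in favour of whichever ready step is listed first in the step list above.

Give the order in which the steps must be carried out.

L has no prerequisites → L first.
Now J, C and A have their prerequisites met. J is listed earlier, so J next.
Ready: C and A. C is listed earlier → C.
Ready: B and A. B is listed earlier → B.
A needed L, now all done → A.
I needed A, now all done → I.
That leaves K as the only ready step → K.
Ready: H and E. H is listed earlier → H.
Now F and E have their prerequisites met. F is listed earlier, so F next.
Ready: G and E. G is listed earlier → G.
That leaves E as the only ready step → E.
D needed G, H, I and E, now all done → D.

L J C B A I K H F G E D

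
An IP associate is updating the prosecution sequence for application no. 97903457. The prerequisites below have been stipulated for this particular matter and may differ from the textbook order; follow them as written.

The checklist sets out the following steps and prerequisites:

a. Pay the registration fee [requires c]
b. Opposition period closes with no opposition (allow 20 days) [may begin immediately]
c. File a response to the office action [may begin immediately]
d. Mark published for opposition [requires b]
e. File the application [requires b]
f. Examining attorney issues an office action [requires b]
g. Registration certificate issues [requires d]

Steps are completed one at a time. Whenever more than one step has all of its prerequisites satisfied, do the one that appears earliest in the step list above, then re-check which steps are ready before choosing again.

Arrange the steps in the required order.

Nothing is required for b and c. b is listed earlier → b first.
d, e and f now also ready, so the ready set is {c, d, e, f}; c is listed earlier → c.
a, d, e and f are all available; a is listed earlier → a.
Now d, e and f have their prerequisites met. d is listed earlier, so d next.
Ready: e, f and g. e is listed earlier → e.
f and g are both available; f is listed earlier → f.
g is the only step now ready → g.

b → c → a → d → e → f → g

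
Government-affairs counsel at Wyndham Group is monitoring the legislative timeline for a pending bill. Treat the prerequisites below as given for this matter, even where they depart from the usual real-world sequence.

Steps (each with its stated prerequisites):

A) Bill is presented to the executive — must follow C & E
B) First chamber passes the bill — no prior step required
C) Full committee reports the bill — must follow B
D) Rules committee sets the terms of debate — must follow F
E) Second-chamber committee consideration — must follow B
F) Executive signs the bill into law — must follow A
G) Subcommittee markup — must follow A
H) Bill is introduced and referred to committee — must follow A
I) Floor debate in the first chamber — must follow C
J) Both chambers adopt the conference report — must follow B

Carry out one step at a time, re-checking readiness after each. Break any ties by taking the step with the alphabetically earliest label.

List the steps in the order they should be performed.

B, C, E, A, F, D, G, H, I, J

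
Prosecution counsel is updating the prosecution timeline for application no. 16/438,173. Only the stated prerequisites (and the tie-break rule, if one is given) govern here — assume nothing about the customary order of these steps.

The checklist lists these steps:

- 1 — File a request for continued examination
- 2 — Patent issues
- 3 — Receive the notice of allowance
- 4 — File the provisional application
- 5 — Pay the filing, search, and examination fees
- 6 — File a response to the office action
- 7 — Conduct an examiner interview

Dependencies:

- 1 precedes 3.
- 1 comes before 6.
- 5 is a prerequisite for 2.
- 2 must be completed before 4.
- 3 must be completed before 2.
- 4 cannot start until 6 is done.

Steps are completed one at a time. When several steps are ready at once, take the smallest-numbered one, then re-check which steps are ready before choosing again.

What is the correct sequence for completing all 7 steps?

Nothing is required for 1, 5 and 7. 1 has the earlier label → 1 first.
3 and 6 now also ready, so the ready set is {3, 5, 6, 7}; 3 has the earlier label → 3.
Ready: 5, 6 and 7. 5 has the earlier label → 5.
2 now also ready, so the ready set is {2, 6, 7}; 2 has the earlier label → 2.
Now 6 and 7 have their prerequisites met. 6 has the earlier label, so 6 next.
4 now also ready, so the ready set is {4, 7}; 4 has the earlier label → 4.
That leaves 7 as the only ready step → 7.

1 → 3 → 5 → 2 → 6 → 4 → 7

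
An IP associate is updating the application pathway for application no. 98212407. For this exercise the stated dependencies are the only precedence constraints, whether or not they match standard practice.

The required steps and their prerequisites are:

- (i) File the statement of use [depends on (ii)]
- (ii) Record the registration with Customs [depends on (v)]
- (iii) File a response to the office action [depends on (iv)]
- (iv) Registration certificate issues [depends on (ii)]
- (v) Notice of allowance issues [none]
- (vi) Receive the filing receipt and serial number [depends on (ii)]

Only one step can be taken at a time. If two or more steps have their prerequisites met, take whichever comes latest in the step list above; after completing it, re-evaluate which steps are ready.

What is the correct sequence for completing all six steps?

(v), (ii), (vi), (iv), (iii), (i)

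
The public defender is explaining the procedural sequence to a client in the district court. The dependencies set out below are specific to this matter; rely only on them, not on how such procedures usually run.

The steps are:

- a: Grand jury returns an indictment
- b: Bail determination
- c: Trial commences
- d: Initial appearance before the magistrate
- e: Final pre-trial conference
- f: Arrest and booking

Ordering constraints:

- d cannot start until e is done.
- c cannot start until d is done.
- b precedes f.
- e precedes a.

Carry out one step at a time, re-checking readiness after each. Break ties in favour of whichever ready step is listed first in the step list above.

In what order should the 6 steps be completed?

b → e → a → d → c → f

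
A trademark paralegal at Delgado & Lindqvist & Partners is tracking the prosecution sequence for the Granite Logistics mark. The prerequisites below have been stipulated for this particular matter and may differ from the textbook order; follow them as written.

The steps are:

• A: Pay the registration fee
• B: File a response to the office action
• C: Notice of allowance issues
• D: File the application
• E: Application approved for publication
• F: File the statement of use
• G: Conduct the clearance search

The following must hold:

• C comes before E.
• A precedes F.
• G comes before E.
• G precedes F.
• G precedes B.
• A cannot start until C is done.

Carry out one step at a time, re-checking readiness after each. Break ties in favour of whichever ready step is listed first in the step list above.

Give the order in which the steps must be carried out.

C, A, D, G, B, E, F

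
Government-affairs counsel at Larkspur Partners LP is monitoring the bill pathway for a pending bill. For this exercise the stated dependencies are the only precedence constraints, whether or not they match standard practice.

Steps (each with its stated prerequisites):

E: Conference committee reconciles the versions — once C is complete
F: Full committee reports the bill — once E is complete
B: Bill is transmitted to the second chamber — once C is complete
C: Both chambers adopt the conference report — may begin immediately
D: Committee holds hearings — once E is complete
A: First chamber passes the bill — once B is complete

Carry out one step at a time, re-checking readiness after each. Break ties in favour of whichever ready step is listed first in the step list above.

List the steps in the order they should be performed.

C has no prerequisites → C first.
E and B are both available; E is listed earlier → E.
Ready: F, B and D. F is listed earlier → F.
B and D are both available; B is listed earlier → B.
A now also ready, so the ready set is {D, A}; D is listed earlier → D.
That leaves A as the only ready step → A.

C → E → F → B → D → A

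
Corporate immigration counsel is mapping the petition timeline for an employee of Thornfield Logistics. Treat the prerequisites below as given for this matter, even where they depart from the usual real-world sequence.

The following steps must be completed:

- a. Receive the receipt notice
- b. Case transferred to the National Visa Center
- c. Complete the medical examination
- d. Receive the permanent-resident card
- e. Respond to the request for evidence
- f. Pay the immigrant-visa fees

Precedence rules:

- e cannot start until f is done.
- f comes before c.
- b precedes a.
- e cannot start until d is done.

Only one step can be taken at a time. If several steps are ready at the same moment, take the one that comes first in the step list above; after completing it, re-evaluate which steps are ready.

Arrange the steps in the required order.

b a d f c e

Nothing is required for b, d and f. b is listed earlier → b first.
Ready: a, d and f. a is listed earlier → a.
Ready: d and f. d is listed earlier → d.
That leaves f as the only ready step → f.
Now c and e have their prerequisites met. c is listed earlier, so c next.
e needed d and f, now all done → e.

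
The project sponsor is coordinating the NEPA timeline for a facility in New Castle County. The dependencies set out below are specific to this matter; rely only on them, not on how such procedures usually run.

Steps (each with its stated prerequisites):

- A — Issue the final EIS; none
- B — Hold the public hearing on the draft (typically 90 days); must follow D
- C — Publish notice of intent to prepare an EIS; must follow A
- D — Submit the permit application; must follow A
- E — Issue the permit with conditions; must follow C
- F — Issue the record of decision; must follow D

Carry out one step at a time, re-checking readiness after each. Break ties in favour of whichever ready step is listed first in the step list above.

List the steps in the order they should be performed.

A → C → D → B → E → F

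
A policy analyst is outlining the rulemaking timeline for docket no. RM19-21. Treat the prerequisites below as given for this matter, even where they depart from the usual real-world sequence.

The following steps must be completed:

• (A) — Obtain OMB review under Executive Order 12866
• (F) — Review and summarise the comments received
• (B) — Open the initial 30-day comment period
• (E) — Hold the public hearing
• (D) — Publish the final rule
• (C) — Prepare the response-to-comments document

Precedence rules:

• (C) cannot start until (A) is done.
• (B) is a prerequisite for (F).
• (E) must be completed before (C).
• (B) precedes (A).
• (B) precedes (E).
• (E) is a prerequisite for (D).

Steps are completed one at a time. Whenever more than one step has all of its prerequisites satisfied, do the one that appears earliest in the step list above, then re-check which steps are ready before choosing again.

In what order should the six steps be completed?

(B) is the only step with nothing outstanding, so it goes first.
(A), (F) and (E) are all available; (A) is listed earlier → (A).
(F) and (E) are both available; (F) is listed earlier → (F).
(E) needed (B), now all done → (E).
(D) and (C) are both available; (D) is listed earlier → (D).
Next only (C) has its prerequisites met → (C).

(B) → (A) → (F) → (E) → (D) → (C)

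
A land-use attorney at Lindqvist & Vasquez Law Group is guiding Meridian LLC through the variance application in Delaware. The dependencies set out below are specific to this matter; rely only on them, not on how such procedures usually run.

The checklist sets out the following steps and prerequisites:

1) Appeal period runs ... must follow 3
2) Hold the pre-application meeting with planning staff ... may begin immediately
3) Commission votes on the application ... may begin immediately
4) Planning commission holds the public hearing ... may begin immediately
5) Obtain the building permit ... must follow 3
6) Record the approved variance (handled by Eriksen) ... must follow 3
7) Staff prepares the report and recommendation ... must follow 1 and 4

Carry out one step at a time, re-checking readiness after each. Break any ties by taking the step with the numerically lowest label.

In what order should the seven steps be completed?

2 3 1 4 5 6 7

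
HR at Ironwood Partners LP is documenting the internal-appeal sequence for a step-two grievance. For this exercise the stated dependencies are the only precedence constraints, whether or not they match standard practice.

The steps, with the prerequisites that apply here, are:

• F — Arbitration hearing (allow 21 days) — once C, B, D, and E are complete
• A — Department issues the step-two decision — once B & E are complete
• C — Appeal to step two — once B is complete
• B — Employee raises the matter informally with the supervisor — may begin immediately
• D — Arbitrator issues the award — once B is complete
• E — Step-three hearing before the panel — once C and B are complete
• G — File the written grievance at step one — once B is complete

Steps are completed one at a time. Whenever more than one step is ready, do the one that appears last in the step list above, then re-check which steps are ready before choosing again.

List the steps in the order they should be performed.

B G D C E A F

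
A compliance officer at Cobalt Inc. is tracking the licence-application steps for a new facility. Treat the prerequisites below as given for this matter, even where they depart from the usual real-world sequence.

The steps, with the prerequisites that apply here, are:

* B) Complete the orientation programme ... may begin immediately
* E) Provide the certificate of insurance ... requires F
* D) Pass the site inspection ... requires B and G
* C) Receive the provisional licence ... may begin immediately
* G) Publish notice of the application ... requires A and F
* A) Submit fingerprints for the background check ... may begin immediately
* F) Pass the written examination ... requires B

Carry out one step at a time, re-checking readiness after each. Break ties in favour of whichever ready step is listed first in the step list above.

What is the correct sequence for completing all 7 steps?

B, C and A have no prerequisites; B is listed earlier, so B is first.
F now also ready, so the ready set is {C, A, F}; C is listed earlier → C.
A and F are both available; A is listed earlier → A.
F is the only step now ready → F.
Ready: E and G. E is listed earlier → E.
G needed A and F, now all done → G.
D is the only step now ready → D.

B C A F E G D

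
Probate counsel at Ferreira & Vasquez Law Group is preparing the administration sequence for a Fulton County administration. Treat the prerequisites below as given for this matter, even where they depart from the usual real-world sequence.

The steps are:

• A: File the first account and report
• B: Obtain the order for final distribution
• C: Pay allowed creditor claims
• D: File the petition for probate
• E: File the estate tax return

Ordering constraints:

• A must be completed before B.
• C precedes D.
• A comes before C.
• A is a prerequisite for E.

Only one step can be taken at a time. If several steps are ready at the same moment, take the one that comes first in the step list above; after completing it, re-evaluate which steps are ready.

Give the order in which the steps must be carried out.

A is the only step with nothing outstanding, so it goes first.
Now B, C and E have their prerequisites met. B is listed earlier, so B next.
Now C and E have their prerequisites met. C is listed earlier, so C next.
D and E are both available; D is listed earlier → D.
E is the only step now ready → E.

A → B → C → D → E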